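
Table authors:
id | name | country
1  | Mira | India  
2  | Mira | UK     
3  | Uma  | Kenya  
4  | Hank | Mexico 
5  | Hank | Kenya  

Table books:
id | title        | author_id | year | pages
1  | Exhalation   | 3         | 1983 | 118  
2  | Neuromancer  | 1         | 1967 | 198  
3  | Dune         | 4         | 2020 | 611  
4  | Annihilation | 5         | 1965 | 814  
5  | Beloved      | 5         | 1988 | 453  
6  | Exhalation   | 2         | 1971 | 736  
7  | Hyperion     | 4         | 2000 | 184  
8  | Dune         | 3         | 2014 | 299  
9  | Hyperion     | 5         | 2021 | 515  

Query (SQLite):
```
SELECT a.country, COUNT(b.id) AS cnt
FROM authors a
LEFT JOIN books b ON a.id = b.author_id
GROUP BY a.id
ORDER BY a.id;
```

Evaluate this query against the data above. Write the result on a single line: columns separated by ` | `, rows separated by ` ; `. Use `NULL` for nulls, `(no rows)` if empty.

India | 1 ; UK | 1 ; Kenya | 2 ; Mexico | 2 ; Kenya | 3

LEFT JOIN keeps every authors row; unmatched ones get NULL for books columns.
Group by authors.id and compute COUNT(b.id). COUNT(col) of an all-NULL group is 0.
  1: ids {2} → COUNT(b.id)=1
  2: ids {6} → COUNT(b.id)=1
  3: ids {1, 8} → COUNT(b.id)=2
  4: ids {3, 7} → COUNT(b.id)=2
  5: ids {4, 5, 9} → COUNT(b.id)=3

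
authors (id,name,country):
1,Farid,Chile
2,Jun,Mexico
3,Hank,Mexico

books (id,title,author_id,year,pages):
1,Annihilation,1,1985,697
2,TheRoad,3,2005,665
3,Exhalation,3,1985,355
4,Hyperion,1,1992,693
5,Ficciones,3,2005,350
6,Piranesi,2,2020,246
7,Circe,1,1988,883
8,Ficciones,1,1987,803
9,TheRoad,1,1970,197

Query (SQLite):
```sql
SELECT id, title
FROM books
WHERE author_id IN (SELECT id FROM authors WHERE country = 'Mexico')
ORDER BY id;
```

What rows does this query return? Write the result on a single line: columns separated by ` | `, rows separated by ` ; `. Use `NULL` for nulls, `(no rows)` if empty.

2 | TheRoad ; 3 | Exhalation ; 5 | Ficciones ; 6 | Piranesi

Inner query: authors.id where country = 'Mexico'.
Outer: keep books rows whose author_id is in that set.
Inner query → {2, 3}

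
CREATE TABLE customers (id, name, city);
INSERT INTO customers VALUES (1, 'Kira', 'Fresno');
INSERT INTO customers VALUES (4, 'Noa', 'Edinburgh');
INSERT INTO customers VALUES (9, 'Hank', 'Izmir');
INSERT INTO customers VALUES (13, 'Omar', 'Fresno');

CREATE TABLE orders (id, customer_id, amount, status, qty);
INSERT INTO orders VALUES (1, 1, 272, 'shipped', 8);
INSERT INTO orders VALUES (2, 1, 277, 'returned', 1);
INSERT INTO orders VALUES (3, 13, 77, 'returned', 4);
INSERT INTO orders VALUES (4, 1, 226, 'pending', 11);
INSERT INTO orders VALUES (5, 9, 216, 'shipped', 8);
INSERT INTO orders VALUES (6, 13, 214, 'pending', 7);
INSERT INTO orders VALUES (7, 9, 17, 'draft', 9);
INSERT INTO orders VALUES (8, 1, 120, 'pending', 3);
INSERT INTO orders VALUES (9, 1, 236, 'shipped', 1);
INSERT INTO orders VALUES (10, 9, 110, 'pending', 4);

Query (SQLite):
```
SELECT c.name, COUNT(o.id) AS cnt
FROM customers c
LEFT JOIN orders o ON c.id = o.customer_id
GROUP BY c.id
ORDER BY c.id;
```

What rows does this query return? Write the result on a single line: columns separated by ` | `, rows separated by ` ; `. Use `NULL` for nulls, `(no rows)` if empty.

Kira | 5 ; Noa | 0 ; Hank | 3 ; Omar | 2

LEFT JOIN keeps every customers row; unmatched ones get NULL for orders columns.
Group by customers.id and compute COUNT(o.id). COUNT(col) of an all-NULL group is 0.
  1: ids {1, 2, 4, 8, 9} → COUNT(o.id)=5
  4: ids {—} → COUNT(o.id)=0
  9: ids {5, 7, 10} → COUNT(o.id)=3
  13: ids {3, 6} → COUNT(o.id)=2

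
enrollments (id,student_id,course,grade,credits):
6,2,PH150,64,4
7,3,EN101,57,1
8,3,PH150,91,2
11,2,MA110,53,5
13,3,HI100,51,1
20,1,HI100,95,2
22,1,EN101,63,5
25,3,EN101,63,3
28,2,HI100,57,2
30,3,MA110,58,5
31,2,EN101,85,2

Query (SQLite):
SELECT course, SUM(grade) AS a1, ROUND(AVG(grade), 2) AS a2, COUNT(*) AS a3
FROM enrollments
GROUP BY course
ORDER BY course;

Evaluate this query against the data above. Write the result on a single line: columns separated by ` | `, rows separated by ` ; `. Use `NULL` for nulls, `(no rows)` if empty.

Group enrollments by course.
Per group compute: SUM(grade), ROUND(AVG(grade), 2), COUNT(*).
  EN101: ids {7, 22, 25, 31} → SUM(grade)=268, ROUND(AVG(grade), 2)=67, COUNT(*)=4
  HI100: ids {13, 20, 28} → SUM(grade)=203, ROUND(AVG(grade), 2)=67.67, COUNT(*)=3
  MA110: ids {11, 30} → SUM(grade)=111, ROUND(AVG(grade), 2)=55.5, COUNT(*)=2
  PH150: ids {6, 8} → SUM(grade)=155, ROUND(AVG(grade), 2)=77.5, COUNT(*)=2

EN101 | 268 | 67 | 4 ; HI100 | 203 | 67.67 | 3 ; MA110 | 111 | 55.5 | 2 ; PH150 | 155 | 77.5 | 2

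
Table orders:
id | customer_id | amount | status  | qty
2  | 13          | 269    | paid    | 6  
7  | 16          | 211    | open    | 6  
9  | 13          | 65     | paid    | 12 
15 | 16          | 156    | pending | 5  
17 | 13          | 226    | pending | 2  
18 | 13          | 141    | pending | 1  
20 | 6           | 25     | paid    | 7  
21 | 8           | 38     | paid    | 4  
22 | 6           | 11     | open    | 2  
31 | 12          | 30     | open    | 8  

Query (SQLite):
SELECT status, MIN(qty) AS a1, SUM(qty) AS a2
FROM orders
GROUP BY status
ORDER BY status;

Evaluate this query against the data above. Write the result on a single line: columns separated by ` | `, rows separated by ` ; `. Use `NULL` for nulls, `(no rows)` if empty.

open | 2 | 16 ; paid | 4 | 29 ; pending | 1 | 8

Group orders by status.
Per group compute: MIN(qty), SUM(qty).
  open: ids {7, 22, 31} → MIN(qty)=2, SUM(qty)=16
  paid: ids {2, 9, 20, 21} → MIN(qty)=4, SUM(qty)=29
  pending: ids {15, 17, 18} → MIN(qty)=1, SUM(qty)=8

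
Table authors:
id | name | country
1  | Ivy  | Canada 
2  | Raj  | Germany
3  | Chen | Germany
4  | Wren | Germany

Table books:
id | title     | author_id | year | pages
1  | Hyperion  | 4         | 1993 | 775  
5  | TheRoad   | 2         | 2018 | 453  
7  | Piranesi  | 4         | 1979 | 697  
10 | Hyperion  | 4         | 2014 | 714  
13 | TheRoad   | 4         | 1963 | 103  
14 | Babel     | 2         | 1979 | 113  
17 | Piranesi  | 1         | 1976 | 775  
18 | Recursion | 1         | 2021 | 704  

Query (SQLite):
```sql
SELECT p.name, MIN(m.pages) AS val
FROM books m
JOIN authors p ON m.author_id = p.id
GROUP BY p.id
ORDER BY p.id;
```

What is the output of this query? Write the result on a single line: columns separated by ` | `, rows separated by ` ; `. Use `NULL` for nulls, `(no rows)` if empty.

Join each books row to its authors via author_id.
Group joined rows by authors.id; compute MIN(m.pages) per group.
  1: ids {17, 18} → MIN(m.pages)=704
  2: ids {5, 14} → MIN(m.pages)=113
  4: ids {1, 7, 10, 13} → MIN(m.pages)=103

Ivy | 704 ; Raj | 113 ; Wren | 103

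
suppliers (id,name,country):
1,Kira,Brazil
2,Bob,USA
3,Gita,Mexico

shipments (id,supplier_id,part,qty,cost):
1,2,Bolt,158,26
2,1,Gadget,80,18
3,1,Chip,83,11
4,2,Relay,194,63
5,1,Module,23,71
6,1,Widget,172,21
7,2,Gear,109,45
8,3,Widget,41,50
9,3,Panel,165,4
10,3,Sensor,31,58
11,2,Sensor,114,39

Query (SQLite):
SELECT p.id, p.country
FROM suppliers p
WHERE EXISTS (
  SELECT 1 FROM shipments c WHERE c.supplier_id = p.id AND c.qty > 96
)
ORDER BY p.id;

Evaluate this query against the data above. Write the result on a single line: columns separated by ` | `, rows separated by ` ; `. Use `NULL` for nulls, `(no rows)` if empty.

1 | Brazil ; 2 | USA ; 3 | Mexico

For each suppliers row, check whether any shipments with matching supplier_id has qty > 96.
Keep rows where that is true.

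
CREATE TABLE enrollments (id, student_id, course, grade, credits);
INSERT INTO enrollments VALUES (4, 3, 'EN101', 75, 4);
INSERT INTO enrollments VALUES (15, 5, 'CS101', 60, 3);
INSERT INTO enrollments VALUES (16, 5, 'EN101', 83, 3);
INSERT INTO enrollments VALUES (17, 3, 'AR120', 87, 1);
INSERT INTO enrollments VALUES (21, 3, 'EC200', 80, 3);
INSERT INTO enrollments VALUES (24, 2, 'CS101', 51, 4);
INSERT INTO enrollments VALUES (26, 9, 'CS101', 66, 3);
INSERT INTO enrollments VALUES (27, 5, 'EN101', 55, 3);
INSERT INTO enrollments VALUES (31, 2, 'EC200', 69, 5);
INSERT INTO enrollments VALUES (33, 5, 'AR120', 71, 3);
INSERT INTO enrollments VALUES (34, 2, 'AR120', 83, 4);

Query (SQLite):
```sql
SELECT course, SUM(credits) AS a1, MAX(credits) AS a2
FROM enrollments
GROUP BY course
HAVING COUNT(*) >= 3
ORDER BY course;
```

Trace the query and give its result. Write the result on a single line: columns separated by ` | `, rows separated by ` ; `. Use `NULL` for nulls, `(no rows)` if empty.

AR120 | 8 | 4 ; CS101 | 10 | 4 ; EN101 | 10 | 4

Group enrollments by course.
Per group compute: SUM(credits), MAX(credits).
HAVING: drop groups with fewer than 3 rows.
  AR120: ids {17, 33, 34} → SUM(credits)=8, MAX(credits)=4
  CS101: ids {15, 24, 26} → SUM(credits)=10, MAX(credits)=4
  EC200: ids {21, 31} → SUM(credits)=8, MAX(credits)=5
  EN101: ids {4, 16, 27} → SUM(credits)=10, MAX(credits)=4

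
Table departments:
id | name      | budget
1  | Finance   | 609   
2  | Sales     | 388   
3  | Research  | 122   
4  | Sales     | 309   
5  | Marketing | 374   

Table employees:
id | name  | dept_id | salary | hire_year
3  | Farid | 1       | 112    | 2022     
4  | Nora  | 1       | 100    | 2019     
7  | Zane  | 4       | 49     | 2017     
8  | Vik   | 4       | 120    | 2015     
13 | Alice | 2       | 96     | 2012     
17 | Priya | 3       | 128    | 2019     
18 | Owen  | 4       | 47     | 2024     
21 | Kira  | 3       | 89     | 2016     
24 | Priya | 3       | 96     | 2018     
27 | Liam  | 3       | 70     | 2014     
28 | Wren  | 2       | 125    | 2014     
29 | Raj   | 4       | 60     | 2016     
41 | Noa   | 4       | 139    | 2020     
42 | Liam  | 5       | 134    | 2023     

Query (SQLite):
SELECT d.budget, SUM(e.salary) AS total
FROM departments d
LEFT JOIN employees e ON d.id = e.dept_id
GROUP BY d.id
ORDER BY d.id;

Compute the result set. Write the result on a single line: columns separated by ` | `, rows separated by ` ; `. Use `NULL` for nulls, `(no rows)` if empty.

LEFT JOIN keeps every departments row; unmatched ones get NULL for employees columns.
Group by departments.id and compute SUM(e.salary). SUM over an all-NULL group is NULL.
  1: ids {3, 4} → SUM(e.salary)=212
  2: ids {13, 28} → SUM(e.salary)=221
  3: ids {17, 21, 24, 27} → SUM(e.salary)=383
  4: ids {7, 8, 18, 29, 41} → SUM(e.salary)=415
  5: ids {42} → SUM(e.salary)=134

609 | 212 ; 388 | 221 ; 122 | 383 ; 309 | 415 ; 374 | 134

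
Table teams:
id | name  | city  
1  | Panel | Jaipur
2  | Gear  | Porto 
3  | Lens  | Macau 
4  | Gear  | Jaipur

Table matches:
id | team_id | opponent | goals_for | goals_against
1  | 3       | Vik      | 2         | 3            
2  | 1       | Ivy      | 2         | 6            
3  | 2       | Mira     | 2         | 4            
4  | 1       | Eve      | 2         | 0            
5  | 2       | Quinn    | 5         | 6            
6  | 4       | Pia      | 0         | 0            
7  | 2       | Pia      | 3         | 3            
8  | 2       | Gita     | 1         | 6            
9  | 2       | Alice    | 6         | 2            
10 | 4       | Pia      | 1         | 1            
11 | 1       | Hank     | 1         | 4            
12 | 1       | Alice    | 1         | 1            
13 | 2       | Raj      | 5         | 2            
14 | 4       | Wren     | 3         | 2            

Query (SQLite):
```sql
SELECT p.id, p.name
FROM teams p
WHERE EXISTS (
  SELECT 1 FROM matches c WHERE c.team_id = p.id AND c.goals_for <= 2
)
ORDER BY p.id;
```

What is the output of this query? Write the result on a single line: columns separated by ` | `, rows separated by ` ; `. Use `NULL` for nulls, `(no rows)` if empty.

For each teams row, check whether any matches with matching team_id has goals_for <= 2.
Keep rows where that is true.

1 | Panel ; 2 | Gear ; 3 | Lens ; 4 | Gear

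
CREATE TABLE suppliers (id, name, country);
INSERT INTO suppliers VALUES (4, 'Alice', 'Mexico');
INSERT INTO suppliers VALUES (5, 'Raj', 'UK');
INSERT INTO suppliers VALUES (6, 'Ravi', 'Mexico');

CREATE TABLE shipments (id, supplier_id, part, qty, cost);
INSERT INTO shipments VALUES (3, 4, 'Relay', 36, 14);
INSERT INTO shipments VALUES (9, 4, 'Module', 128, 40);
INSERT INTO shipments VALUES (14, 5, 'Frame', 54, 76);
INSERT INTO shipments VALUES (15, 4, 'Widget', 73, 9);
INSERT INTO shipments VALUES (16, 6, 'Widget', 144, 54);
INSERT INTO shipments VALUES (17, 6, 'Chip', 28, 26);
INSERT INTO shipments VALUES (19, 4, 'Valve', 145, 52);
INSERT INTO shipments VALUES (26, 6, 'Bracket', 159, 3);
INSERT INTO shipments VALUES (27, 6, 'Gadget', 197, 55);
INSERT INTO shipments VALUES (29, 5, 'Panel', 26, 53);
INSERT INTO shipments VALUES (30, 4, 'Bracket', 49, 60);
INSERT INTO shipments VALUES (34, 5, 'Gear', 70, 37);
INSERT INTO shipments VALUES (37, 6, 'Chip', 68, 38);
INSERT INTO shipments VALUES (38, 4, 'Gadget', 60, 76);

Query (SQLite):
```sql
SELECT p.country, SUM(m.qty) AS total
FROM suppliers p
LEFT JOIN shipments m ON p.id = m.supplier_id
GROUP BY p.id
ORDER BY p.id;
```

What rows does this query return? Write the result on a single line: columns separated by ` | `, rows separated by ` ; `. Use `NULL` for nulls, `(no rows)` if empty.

Mexico | 491 ; UK | 150 ; Mexico | 596

LEFT JOIN keeps every suppliers row; unmatched ones get NULL for shipments columns.
Group by suppliers.id and compute SUM(m.qty). SUM over an all-NULL group is NULL.
  4: ids {3, 9, 15, 19, 30, 38} → SUM(m.qty)=491
  5: ids {14, 29, 34} → SUM(m.qty)=150
  6: ids {16, 17, 26, 27, 37} → SUM(m.qty)=596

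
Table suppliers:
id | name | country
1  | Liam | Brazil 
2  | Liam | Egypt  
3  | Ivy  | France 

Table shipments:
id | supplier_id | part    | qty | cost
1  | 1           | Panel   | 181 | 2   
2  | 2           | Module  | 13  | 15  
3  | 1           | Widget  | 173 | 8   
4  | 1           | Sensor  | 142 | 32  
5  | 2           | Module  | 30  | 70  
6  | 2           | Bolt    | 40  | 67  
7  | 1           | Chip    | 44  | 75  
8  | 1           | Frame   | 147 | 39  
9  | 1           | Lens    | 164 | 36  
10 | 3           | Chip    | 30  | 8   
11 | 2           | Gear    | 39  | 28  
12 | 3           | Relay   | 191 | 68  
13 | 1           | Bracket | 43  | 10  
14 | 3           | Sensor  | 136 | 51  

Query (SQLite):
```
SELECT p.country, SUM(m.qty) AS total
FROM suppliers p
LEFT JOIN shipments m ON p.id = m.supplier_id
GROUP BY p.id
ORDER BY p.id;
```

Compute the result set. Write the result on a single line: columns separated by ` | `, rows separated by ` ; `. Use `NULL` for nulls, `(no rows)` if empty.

LEFT JOIN keeps every suppliers row; unmatched ones get NULL for shipments columns.
Group by suppliers.id and compute SUM(m.qty). SUM over an all-NULL group is NULL.
  1: ids {1, 3, 4, 7, 8, 9, 13} → SUM(m.qty)=894
  2: ids {2, 5, 6, 11} → SUM(m.qty)=122
  3: ids {10, 12, 14} → SUM(m.qty)=357

Brazil | 894 ; Egypt | 122 ; France | 357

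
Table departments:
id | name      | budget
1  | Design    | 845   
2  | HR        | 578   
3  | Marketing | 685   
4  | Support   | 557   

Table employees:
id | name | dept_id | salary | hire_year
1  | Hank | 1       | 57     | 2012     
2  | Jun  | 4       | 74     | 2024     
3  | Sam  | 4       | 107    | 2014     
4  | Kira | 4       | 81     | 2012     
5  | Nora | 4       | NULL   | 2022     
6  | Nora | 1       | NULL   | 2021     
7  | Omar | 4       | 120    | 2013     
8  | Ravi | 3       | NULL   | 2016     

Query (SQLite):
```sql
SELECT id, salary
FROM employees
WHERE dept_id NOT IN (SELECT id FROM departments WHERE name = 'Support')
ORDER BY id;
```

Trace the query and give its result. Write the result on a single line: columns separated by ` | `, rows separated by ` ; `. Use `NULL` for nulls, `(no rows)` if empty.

1 | 57 ; 6 | NULL ; 8 | NULL

Inner query: departments.id where name = 'Support'.
Outer: keep employees rows whose dept_id is not in that set.
Inner query → {4}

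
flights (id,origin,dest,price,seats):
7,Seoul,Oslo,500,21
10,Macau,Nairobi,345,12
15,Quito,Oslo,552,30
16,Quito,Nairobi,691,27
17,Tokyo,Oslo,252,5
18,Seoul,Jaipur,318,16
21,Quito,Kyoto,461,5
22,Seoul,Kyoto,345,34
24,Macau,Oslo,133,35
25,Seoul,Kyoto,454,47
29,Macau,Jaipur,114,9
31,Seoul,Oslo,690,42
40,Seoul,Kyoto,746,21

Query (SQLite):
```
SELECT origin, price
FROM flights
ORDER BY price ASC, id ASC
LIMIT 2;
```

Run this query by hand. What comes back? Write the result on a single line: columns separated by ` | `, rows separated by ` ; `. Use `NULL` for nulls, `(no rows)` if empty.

Macau | 114 ; Macau | 133

Sort by price asc, tiebreak id asc: (114, id=29), (133, id=24), (252, id=17), (318, id=18), (345, id=10) …. Take first 2.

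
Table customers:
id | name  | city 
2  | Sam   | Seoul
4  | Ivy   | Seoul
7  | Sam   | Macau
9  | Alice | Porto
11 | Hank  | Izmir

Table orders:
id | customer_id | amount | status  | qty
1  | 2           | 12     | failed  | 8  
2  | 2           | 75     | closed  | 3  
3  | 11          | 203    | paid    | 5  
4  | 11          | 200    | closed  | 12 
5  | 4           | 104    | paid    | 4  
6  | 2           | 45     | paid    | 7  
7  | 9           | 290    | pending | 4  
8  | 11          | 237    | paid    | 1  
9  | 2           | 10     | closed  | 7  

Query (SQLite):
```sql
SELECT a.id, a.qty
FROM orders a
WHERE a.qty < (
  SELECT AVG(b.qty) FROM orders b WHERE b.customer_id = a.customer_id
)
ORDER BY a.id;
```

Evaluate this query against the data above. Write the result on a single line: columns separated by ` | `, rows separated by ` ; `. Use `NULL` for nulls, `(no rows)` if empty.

2 | 3 ; 3 | 5 ; 8 | 1

For each orders row a, compute AVG(qty) over rows sharing a.customer_id.
Keep row a if a.qty < that per-group AVG.
  customer_id=2: AVG(qty) = 6.25
  customer_id=4: AVG(qty) = 4.0
  customer_id=9: AVG(qty) = 4.0
  customer_id=11: AVG(qty) = 6.0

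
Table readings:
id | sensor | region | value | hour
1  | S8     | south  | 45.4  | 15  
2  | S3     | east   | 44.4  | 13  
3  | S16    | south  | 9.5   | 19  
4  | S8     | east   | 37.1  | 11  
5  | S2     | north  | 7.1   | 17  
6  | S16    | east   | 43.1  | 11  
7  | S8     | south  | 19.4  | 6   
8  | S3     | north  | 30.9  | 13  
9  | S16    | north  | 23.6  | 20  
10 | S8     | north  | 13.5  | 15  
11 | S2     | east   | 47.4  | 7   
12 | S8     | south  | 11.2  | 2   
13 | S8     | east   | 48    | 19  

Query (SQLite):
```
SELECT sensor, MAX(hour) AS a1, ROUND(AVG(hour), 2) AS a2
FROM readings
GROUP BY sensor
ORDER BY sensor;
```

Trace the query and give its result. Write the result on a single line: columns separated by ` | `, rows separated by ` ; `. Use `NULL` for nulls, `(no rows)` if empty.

Group readings by sensor.
Per group compute: MAX(hour), ROUND(AVG(hour), 2).
  S16: ids {3, 6, 9} → MAX(hour)=20, ROUND(AVG(hour), 2)=16.67
  S2: ids {5, 11} → MAX(hour)=17, ROUND(AVG(hour), 2)=12
  S3: ids {2, 8} → MAX(hour)=13, ROUND(AVG(hour), 2)=13
  S8: ids {1, 4, 7, 10, 12, 13} → MAX(hour)=19, ROUND(AVG(hour), 2)=11.33

S16 | 20 | 16.67 ; S2 | 17 | 12 ; S3 | 13 | 13 ; S8 | 19 | 11.33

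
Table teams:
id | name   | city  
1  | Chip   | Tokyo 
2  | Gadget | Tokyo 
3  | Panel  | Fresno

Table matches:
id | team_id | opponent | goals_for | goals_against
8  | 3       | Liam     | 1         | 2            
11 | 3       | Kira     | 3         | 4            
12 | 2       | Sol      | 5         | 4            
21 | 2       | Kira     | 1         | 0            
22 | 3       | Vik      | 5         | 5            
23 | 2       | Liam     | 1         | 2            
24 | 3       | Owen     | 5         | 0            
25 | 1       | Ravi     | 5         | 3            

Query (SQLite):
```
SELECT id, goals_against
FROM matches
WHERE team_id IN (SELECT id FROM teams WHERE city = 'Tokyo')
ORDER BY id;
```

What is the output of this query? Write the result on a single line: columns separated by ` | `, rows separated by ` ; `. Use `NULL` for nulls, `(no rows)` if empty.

12 | 4 ; 21 | 0 ; 23 | 2 ; 25 | 3

Inner query: teams.id where city = 'Tokyo'.
Outer: keep matches rows whose team_id is in that set.
Inner query → {1, 2}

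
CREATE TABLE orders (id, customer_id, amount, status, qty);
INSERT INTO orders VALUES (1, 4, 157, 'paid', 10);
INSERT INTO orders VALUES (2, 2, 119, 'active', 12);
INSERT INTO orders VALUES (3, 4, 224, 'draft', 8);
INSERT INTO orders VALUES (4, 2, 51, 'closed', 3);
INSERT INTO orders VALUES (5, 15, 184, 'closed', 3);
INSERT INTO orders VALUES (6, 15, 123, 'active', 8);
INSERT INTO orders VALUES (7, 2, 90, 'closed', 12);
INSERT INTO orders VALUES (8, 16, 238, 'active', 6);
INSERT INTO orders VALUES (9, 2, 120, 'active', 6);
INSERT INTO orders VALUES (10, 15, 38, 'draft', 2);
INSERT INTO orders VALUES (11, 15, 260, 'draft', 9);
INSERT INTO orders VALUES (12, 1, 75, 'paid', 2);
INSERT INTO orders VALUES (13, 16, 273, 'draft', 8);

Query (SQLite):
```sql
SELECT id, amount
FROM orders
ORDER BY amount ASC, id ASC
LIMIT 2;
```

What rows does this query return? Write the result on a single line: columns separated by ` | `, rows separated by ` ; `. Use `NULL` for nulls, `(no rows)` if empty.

Sort by amount asc, tiebreak id asc: (38, id=10), (51, id=4), (75, id=12), (90, id=7), (119, id=2) …. Take first 2.

10 | 38 ; 4 | 51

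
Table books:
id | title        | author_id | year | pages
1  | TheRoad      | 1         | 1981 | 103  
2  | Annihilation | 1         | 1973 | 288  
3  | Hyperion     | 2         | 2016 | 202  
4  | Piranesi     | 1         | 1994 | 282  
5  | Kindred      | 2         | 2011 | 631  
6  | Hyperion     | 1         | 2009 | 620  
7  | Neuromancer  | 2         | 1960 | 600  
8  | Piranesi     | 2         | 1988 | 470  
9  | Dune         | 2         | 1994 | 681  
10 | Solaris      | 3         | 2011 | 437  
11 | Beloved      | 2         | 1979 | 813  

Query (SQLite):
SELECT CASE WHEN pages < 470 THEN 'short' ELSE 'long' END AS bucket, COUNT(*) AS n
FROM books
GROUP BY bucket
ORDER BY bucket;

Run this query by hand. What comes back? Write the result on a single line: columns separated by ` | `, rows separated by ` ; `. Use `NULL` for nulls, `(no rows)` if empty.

Bucket rows by pages < 470 → 'short' else 'long'; count each bucket.

long | 6 ; short | 5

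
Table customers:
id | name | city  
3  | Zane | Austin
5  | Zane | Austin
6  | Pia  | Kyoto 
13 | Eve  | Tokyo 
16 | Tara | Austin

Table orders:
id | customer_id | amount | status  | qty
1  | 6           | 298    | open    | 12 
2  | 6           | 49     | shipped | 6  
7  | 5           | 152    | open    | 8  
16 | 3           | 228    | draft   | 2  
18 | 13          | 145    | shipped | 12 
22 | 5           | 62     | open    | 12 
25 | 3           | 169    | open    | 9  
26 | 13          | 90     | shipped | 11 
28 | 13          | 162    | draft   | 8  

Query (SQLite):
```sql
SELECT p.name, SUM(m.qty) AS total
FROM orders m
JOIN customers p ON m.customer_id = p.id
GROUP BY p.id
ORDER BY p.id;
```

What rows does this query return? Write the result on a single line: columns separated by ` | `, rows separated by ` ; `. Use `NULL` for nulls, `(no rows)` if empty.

Zane | 11 ; Zane | 20 ; Pia | 18 ; Eve | 31

Join each orders row to its customers via customer_id.
Group joined rows by customers.id; compute SUM(m.qty) per group.
  3: ids {16, 25} → SUM(m.qty)=11
  5: ids {7, 22} → SUM(m.qty)=20
  6: ids {1, 2} → SUM(m.qty)=18
  13: ids {18, 26, 28} → SUM(m.qty)=31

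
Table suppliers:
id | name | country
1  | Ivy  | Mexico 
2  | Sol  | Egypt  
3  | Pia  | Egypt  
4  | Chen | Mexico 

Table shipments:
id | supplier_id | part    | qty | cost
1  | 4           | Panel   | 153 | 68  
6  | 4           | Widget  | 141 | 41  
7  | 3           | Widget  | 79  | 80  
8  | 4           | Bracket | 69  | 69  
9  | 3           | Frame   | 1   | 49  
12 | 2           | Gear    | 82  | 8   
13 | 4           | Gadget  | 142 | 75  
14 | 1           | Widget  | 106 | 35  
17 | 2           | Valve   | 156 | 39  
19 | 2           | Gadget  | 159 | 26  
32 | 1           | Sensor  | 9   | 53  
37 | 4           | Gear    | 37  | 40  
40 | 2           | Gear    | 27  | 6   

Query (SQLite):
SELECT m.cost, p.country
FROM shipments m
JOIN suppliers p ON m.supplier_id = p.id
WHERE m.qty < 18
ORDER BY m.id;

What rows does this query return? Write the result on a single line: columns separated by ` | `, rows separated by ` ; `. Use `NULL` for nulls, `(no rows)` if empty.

49 | Egypt ; 53 | Mexico

Each shipments row matches the suppliers row where supplier_id = suppliers.id.
Then keep rows with m.qty < 18.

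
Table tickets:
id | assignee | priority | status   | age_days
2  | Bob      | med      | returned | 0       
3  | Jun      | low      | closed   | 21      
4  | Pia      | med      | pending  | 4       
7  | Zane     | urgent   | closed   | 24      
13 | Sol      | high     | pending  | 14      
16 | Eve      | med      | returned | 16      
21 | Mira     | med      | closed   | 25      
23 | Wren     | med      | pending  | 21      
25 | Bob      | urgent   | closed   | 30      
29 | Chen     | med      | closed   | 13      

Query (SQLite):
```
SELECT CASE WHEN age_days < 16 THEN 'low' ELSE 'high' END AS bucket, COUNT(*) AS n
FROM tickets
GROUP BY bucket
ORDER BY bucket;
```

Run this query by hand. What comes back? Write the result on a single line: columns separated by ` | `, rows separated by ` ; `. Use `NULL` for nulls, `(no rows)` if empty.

high | 6 ; low | 4

Bucket rows by age_days < 16 → 'low' else 'high'; count each bucket.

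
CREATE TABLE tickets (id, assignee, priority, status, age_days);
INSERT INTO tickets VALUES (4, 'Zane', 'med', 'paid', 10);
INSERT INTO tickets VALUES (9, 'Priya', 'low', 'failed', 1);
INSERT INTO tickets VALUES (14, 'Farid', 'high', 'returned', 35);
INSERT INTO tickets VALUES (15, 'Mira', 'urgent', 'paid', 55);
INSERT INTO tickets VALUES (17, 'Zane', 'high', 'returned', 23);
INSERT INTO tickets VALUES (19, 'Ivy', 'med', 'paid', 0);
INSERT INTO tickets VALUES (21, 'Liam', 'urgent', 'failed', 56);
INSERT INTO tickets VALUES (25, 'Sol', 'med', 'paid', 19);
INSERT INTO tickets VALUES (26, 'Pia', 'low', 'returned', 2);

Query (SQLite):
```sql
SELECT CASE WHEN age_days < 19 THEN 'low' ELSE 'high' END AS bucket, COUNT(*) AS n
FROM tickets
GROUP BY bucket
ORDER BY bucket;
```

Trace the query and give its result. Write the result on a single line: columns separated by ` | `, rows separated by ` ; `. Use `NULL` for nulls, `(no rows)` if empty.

Bucket rows by age_days < 19 → 'low' else 'high'; count each bucket.

high | 5 ; low | 4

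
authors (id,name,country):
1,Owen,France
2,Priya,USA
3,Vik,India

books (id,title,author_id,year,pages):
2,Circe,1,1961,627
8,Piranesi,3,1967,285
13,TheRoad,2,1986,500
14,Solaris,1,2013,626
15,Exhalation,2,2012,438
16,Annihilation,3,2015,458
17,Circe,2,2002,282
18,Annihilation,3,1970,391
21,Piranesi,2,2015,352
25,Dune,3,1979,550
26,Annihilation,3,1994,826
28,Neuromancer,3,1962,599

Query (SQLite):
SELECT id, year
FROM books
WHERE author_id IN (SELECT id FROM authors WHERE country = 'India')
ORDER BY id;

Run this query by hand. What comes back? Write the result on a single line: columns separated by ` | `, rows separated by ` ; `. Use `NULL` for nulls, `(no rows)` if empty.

8 | 1967 ; 16 | 2015 ; 18 | 1970 ; 25 | 1979 ; 26 | 1994 ; 28 | 1962

Inner query: authors.id where country = 'India'.
Outer: keep books rows whose author_id is in that set.
Inner query → {3}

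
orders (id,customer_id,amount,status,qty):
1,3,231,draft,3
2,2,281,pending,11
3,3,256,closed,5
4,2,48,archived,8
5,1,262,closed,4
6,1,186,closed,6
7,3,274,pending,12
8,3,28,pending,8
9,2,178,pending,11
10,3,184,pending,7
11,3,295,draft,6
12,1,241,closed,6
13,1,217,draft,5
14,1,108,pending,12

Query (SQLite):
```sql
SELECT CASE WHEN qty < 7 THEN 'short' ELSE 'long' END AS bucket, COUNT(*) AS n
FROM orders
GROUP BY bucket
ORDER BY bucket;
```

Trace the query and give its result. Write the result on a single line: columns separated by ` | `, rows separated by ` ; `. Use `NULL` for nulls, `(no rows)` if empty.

Bucket rows by qty < 7 → 'short' else 'long'; count each bucket.

long | 7 ; short | 7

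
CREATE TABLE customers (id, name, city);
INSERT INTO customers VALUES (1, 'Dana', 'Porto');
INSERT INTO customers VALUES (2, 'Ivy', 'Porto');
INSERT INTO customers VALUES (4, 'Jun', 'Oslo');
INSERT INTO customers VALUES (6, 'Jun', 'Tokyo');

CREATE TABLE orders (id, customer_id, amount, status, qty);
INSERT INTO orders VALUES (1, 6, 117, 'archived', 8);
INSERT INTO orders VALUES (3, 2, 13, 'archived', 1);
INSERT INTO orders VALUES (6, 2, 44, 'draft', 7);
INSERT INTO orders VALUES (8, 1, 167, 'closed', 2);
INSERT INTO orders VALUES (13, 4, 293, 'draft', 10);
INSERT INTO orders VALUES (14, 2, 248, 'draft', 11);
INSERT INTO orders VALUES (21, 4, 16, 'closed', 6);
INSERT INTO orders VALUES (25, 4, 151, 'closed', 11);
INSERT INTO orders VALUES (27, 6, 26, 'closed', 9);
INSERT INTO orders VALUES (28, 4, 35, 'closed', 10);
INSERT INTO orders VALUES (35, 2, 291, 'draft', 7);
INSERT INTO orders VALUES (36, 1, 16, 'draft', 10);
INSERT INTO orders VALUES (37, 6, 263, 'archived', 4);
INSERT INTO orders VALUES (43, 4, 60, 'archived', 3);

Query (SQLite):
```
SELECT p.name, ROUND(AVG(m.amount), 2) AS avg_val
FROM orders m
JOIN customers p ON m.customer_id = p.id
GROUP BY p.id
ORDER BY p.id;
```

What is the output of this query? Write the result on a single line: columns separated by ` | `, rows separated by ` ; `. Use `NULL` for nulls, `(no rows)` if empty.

Dana | 91.5 ; Ivy | 149 ; Jun | 111 ; Jun | 135.33

Join each orders row to its customers via customer_id.
Group joined rows by customers.id; compute ROUND(AVG(m.amount), 2) per group.
  1: ids {8, 36} → ROUND(AVG(m.amount), 2)=91.5
  2: ids {3, 6, 14, 35} → ROUND(AVG(m.amount), 2)=149
  4: ids {13, 21, 25, 28, 43} → ROUND(AVG(m.amount), 2)=111
  6: ids {1, 27, 37} → ROUND(AVG(m.amount), 2)=135.33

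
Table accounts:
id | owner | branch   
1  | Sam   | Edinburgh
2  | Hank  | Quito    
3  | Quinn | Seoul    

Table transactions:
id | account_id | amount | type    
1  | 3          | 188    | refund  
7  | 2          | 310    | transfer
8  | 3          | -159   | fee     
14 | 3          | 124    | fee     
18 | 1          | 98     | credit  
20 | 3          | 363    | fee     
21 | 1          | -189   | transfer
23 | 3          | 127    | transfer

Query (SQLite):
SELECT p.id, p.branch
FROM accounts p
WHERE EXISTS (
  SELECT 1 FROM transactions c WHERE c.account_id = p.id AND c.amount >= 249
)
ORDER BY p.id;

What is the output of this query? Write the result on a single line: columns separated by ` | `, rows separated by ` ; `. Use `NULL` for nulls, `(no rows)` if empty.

For each accounts row, check whether any transactions with matching account_id has amount >= 249.
Keep rows where that is true.

2 | Quito ; 3 | Seoul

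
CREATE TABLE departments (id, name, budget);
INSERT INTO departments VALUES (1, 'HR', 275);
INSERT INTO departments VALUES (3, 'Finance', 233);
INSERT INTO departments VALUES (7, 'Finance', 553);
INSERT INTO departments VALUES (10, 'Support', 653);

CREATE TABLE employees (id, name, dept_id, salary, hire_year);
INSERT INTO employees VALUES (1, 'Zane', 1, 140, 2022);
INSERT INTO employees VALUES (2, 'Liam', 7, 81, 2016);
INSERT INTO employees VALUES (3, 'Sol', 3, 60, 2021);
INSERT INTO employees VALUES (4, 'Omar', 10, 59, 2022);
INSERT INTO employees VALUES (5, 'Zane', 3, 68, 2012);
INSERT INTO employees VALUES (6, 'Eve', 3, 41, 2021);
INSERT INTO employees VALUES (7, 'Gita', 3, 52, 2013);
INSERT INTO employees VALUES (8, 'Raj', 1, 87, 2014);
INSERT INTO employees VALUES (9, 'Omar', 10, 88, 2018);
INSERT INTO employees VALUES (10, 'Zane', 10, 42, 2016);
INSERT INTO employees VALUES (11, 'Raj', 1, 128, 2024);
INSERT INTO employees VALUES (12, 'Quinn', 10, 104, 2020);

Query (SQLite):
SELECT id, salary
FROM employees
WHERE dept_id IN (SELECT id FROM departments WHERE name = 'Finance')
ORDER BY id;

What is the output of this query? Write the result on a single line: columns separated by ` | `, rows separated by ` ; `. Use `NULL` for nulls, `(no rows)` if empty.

Inner query: departments.id where name = 'Finance'.
Outer: keep employees rows whose dept_id is in that set.
Inner query → {3, 7}

2 | 81 ; 3 | 60 ; 5 | 68 ; 6 | 41 ; 7 | 52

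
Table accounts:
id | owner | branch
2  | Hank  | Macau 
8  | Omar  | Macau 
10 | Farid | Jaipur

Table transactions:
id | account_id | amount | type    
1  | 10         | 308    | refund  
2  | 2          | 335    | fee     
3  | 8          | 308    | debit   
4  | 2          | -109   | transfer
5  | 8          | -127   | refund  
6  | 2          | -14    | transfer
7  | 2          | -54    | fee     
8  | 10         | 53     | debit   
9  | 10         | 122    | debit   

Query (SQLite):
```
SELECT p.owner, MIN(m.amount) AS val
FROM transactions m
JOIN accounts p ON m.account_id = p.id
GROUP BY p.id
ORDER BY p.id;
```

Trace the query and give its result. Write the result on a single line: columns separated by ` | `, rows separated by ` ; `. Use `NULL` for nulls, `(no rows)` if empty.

Join each transactions row to its accounts via account_id.
Group joined rows by accounts.id; compute MIN(m.amount) per group.
  2: ids {2, 4, 6, 7} → MIN(m.amount)=-109
  8: ids {3, 5} → MIN(m.amount)=-127
  10: ids {1, 8, 9} → MIN(m.amount)=53

Hank | -109 ; Omar | -127 ; Farid | 53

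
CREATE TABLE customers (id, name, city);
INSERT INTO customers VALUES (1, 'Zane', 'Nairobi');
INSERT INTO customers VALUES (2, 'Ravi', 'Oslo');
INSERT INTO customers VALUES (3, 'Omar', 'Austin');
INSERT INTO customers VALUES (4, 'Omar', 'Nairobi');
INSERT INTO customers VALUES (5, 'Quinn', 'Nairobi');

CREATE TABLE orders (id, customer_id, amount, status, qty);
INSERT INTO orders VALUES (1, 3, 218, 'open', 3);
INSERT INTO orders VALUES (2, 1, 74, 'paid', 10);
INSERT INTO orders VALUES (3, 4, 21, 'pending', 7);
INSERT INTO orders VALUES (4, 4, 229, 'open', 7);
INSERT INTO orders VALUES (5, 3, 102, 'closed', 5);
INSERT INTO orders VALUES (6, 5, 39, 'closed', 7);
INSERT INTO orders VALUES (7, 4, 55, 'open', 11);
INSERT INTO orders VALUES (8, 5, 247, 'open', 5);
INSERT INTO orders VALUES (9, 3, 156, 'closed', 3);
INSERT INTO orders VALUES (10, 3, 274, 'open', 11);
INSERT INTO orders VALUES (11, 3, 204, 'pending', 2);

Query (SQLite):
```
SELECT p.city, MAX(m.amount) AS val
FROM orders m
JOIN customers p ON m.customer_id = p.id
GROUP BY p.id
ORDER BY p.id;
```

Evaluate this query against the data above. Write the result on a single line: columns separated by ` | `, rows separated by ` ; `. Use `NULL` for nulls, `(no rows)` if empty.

Join each orders row to its customers via customer_id.
Group joined rows by customers.id; compute MAX(m.amount) per group.
  1: ids {2} → MAX(m.amount)=74
  3: ids {1, 5, 9, 10, 11} → MAX(m.amount)=274
  4: ids {3, 4, 7} → MAX(m.amount)=229
  5: ids {6, 8} → MAX(m.amount)=247

Nairobi | 74 ; Austin | 274 ; Nairobi | 229 ; Nairobi | 247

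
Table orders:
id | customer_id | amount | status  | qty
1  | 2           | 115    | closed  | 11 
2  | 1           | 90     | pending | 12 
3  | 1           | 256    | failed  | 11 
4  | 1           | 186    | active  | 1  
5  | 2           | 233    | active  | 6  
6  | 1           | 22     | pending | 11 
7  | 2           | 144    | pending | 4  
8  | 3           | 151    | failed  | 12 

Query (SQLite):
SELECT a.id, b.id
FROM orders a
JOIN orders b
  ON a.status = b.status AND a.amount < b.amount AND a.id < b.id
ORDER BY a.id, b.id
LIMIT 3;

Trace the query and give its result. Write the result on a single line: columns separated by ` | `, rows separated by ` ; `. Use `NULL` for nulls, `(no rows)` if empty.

Pairs (a,b) with same status, a.amount < b.amount, a.id < b.id.
status groups: active:{4,5} closed:{1} failed:{3,8} pending:{2,6,7}
Ordered by (a.id, b.id); first 3.

2 | 7 ; 4 | 5 ; 6 | 7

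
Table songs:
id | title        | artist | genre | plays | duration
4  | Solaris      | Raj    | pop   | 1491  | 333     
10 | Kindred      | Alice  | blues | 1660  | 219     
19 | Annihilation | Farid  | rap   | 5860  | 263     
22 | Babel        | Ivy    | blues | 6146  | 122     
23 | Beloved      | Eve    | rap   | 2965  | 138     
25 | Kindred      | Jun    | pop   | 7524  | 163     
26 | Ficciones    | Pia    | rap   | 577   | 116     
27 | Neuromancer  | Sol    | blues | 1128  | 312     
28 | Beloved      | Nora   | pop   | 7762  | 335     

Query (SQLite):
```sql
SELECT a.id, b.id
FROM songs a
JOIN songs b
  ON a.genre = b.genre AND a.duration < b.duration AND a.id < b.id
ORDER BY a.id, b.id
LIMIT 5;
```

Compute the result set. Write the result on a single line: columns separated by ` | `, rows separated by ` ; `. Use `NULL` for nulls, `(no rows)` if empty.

Pairs (a,b) with same genre, a.duration < b.duration, a.id < b.id.
genre groups: blues:{10,22,27} pop:{4,25,28} rap:{19,23,26}
Ordered by (a.id, b.id); first 5.

4 | 28 ; 10 | 27 ; 22 | 27 ; 25 | 28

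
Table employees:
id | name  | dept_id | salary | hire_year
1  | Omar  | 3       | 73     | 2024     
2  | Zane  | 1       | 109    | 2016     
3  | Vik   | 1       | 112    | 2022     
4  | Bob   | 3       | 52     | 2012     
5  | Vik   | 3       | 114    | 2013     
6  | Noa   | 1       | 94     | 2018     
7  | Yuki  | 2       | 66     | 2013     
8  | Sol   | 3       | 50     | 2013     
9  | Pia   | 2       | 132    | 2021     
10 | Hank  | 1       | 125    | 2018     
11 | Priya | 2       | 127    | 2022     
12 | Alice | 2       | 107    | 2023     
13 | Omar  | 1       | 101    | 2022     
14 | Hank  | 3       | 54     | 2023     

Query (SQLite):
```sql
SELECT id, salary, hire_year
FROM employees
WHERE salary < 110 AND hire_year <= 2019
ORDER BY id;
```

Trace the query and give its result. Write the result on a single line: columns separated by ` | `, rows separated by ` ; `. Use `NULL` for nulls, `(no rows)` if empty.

salary < 110: ids {1, 2, 4, 6, 7, 8, 12, 13, 14}
hire_year <= 2019: ids {2, 4, 5, 6, 7, 8, 10}
Combine with AND.

2 | 109 | 2016 ; 4 | 52 | 2012 ; 6 | 94 | 2018 ; 7 | 66 | 2013 ; 8 | 50 | 2013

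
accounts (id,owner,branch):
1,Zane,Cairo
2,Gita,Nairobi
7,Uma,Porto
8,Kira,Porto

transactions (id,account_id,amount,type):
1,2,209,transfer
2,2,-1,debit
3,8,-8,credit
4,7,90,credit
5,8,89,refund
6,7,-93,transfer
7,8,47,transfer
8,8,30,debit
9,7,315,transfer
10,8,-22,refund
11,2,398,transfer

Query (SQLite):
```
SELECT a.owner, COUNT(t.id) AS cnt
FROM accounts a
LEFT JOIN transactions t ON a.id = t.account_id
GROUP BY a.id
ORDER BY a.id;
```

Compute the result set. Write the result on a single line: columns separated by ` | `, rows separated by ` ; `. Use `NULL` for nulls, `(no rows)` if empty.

Zane | 0 ; Gita | 3 ; Uma | 3 ; Kira | 5

LEFT JOIN keeps every accounts row; unmatched ones get NULL for transactions columns.
Group by accounts.id and compute COUNT(t.id). COUNT(col) of an all-NULL group is 0.
  1: ids {—} → COUNT(t.id)=0
  2: ids {1, 2, 11} → COUNT(t.id)=3
  7: ids {4, 6, 9} → COUNT(t.id)=3
  8: ids {3, 5, 7, 8, 10} → COUNT(t.id)=5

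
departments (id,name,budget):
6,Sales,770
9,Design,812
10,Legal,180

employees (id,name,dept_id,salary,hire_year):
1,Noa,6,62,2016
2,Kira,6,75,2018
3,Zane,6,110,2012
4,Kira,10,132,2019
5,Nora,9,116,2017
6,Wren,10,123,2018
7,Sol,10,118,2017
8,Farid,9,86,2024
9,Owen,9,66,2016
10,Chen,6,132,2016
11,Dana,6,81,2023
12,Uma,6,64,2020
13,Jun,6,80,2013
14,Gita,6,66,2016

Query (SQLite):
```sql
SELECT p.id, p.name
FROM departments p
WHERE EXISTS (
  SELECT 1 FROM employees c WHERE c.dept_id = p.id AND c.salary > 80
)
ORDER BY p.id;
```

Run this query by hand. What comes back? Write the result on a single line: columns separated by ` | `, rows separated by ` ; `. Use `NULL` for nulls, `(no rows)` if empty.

6 | Sales ; 9 | Design ; 10 | Legal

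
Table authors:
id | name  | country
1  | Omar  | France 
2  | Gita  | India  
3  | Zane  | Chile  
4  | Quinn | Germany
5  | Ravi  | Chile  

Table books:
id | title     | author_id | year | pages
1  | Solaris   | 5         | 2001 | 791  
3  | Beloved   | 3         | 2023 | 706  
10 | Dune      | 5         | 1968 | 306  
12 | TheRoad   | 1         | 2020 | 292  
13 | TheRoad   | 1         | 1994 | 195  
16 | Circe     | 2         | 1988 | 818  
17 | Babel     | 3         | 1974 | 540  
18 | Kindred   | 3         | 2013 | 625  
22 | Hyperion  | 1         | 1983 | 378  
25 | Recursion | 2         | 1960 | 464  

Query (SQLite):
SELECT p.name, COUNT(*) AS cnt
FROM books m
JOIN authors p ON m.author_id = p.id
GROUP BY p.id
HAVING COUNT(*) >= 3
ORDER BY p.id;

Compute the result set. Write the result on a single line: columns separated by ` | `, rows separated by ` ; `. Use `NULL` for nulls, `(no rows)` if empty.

Join each books row to its authors via author_id.
Group joined rows by authors.id; compute COUNT(*) per group.
HAVING: keep groups with count ≥ 3.
  1: ids {12, 13, 22} → COUNT(*)=3
  2: ids {16, 25} → COUNT(*)=2
  3: ids {3, 17, 18} → COUNT(*)=3
  5: ids {1, 10} → COUNT(*)=2

Omar | 3 ; Zane | 3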